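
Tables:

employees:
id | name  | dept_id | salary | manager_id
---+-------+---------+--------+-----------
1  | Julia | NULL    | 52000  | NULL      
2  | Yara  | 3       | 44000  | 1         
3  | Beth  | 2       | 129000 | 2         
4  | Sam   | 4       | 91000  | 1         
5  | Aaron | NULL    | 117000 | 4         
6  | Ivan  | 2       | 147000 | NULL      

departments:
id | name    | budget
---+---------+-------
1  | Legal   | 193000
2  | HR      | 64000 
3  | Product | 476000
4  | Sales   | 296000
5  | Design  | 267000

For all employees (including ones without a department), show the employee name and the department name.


LEFT JOIN keeps every row from employees (the left table); where dept_id has no match in departments, the department columns become NULL. Walk through each employee:
  - employee 1 (Julia): dept_id=NULL, no match -> kept with NULL
  - employee 2 (Yara): dept_id=3 -> matches Product
  - employee 3 (Beth): dept_id=2 -> matches HR
  - employee 4 (Sam): dept_id=4 -> matches Sales
  - employee 5 (Aaron): dept_id=NULL, no match -> kept with NULL
  - employee 6 (Ivan): dept_id=2 -> matches HR
All 6 rows appear; 2 have NULL department.

SQL:
SELECT a.name, b.name AS department
FROM employees a
LEFT JOIN departments b ON a.dept_id = b.id

Result:
name  | department
------+-----------
Julia | NULL      
Yara  | Product   
Beth  | HR        
Sam   | Sales     
Aaron | NULL      
Ivan  | HR        


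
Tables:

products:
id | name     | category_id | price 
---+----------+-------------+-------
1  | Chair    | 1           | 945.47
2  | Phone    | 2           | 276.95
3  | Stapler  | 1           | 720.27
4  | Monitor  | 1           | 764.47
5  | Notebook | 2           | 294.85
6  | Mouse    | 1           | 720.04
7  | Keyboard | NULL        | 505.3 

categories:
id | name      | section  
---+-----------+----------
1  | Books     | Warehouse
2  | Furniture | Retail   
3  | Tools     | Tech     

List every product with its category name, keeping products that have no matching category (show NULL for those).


LEFT JOIN keeps every row from products (the left table); where category_id has no match in categories, the category columns become NULL. Walk through each product:
  - product 1 (Chair): category_id=1 -> matches Books
  - product 2 (Phone): category_id=2 -> matches Furniture
  - product 3 (Stapler): category_id=1 -> matches Books
  - product 4 (Monitor): category_id=1 -> matches Books
  - product 5 (Notebook): category_id=2 -> matches Furniture
  - product 6 (Mouse): category_id=1 -> matches Books
  - product 7 (Keyboard): category_id=NULL, no match -> kept with NULL
All 7 rows appear; 1 has NULL category.

SQL:
SELECT a.name, b.name AS category
FROM products a
LEFT JOIN categories b ON a.category_id = b.id

Result:
name     | category 
---------+----------
Chair    | Books    
Phone    | Furniture
Stapler  | Books    
Monitor  | Books    
Notebook | Furniture
Mouse    | Books    
Keyboard | NULL     


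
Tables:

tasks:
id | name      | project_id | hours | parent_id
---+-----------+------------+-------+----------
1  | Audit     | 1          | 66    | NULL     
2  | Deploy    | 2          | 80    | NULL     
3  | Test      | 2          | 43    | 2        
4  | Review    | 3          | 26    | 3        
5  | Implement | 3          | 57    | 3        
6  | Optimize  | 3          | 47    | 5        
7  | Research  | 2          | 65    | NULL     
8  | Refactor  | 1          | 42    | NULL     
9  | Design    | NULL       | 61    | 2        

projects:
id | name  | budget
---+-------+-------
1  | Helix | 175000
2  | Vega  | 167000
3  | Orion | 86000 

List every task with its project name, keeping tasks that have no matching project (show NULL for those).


LEFT JOIN keeps every row from tasks (the left table); where project_id has no match in projects, the project columns become NULL. Walk through each task:
  - task 1 (Audit): project_id=1 -> matches Helix
  - task 2 (Deploy): project_id=2 -> matches Vega
  - task 3 (Test): project_id=2 -> matches Vega
  - task 4 (Review): project_id=3 -> matches Orion
  - task 5 (Implement): project_id=3 -> matches Orion
  - task 6 (Optimize): project_id=3 -> matches Orion
  - task 7 (Research): project_id=2 -> matches Vega
  - task 8 (Refactor): project_id=1 -> matches Helix
  - task 9 (Design): project_id=NULL, no match -> kept with NULL
All 9 rows appear; 1 has NULL project.

SQL:
SELECT a.name, b.name AS project
FROM tasks a
LEFT JOIN projects b ON a.project_id = b.id

Result:
name      | project
----------+--------
Audit     | Helix  
Deploy    | Vega   
Test      | Vega   
Review    | Orion  
Implement | Orion  
Optimize  | Orion  
Research  | Vega   
Refactor  | Helix  
Design    | NULL   


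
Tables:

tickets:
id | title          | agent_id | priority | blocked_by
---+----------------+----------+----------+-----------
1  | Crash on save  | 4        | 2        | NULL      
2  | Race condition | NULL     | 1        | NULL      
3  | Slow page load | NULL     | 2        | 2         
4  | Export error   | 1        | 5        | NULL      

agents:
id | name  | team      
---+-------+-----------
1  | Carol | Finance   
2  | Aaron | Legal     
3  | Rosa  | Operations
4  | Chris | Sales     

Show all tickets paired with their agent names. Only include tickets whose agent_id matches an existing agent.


INNER JOIN keeps only tickets rows whose agent_id matches an id in agents. Walk through each ticket:
  - ticket 1 (Crash on save): agent_id=4 -> matches Chris
  - ticket 2 (Race condition): agent_id=NULL, no match -> dropped
  - ticket 3 (Slow page load): agent_id=NULL, no match -> dropped
  - ticket 4 (Export error): agent_id=1 -> matches Carol
So 2 of 4 rows are dropped.

SQL:
SELECT a.title, b.name AS agent
FROM tickets a
INNER JOIN agents b ON a.agent_id = b.id

Result:
title         | agent
--------------+------
Crash on save | Chris
Export error  | Carol


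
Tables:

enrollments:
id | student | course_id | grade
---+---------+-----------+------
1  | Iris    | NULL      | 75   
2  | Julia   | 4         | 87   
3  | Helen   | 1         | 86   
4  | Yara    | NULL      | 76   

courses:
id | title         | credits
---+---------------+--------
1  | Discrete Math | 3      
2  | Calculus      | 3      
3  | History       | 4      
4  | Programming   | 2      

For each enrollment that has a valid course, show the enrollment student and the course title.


INNER JOIN keeps only enrollments rows whose course_id matches an id in courses. Walk through each enrollment:
  - enrollment 1 (Iris): course_id=NULL, no match -> dropped
  - enrollment 2 (Julia): course_id=4 -> matches Programming
  - enrollment 3 (Helen): course_id=1 -> matches Discrete Math
  - enrollment 4 (Yara): course_id=NULL, no match -> dropped
So 2 of 4 rows are dropped.

SQL:
SELECT a.student, b.title AS course
FROM enrollments a
INNER JOIN courses b ON a.course_id = b.id

Result:
student | course       
--------+--------------
Julia   | Programming  
Helen   | Discrete Math


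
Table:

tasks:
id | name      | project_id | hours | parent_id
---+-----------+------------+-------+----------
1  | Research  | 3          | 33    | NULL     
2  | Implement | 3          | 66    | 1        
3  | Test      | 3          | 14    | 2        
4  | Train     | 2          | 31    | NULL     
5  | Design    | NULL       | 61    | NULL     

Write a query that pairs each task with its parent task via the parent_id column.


This is a self-join: tasks is joined to a second copy of itself, matching each row's parent_id to another row's id. Use LEFT JOIN so rows with parent_id=NULL are kept.
  - task 1 (Research): parent_id=NULL -> NULL
  - task 2 (Implement): parent_id=1 -> Research
  - task 3 (Test): parent_id=2 -> Implement
  - task 4 (Train): parent_id=NULL -> NULL
  - task 5 (Design): parent_id=NULL -> NULL

SQL:
SELECT a.name AS item, b.name AS parent
FROM tasks a
LEFT JOIN tasks b ON a.parent_id = b.id

Result:
item      | parent   
----------+----------
Research  | NULL     
Implement | Research 
Test      | Implement
Train     | NULL     
Design    | NULL     


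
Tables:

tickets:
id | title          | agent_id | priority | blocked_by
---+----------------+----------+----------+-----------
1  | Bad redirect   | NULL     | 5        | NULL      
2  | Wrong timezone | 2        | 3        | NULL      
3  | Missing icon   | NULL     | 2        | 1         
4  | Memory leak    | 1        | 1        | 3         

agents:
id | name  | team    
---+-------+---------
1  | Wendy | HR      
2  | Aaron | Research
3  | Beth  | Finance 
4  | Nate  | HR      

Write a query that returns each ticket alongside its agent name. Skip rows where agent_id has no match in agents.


INNER JOIN keeps only tickets rows whose agent_id matches an id in agents. Walk through each ticket:
  - ticket 1 (Bad redirect): agent_id=NULL, no match -> dropped
  - ticket 2 (Wrong timezone): agent_id=2 -> matches Aaron
  - ticket 3 (Missing icon): agent_id=NULL, no match -> dropped
  - ticket 4 (Memory leak): agent_id=1 -> matches Wendy
So 2 of 4 rows are dropped.

SQL:
SELECT a.title, b.name AS agent
FROM tickets a
INNER JOIN agents b ON a.agent_id = b.id

Result:
title          | agent
---------------+------
Wrong timezone | Aaron
Memory leak    | Wendy


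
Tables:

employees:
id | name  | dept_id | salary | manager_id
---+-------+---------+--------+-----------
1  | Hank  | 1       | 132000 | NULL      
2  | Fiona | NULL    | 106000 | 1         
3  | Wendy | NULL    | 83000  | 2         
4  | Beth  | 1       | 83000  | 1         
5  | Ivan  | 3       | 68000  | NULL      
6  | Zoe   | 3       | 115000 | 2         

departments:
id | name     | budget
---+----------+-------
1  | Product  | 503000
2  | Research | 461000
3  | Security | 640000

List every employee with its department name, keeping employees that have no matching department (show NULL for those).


LEFT JOIN keeps every row from employees (the left table); where dept_id has no match in departments, the department columns become NULL. Walk through each employee:
  - employee 1 (Hank): dept_id=1 -> matches Product
  - employee 2 (Fiona): dept_id=NULL, no match -> kept with NULL
  - employee 3 (Wendy): dept_id=NULL, no match -> kept with NULL
  - employee 4 (Beth): dept_id=1 -> matches Product
  - employee 5 (Ivan): dept_id=3 -> matches Security
  - employee 6 (Zoe): dept_id=3 -> matches Security
All 6 rows appear; 2 have NULL department.

SQL:
SELECT a.name, b.name AS department
FROM employees a
LEFT JOIN departments b ON a.dept_id = b.id

Result:
name  | department
------+-----------
Hank  | Product   
Fiona | NULL      
Wendy | NULL      
Beth  | Product   
Ivan  | Security  
Zoe   | Security  


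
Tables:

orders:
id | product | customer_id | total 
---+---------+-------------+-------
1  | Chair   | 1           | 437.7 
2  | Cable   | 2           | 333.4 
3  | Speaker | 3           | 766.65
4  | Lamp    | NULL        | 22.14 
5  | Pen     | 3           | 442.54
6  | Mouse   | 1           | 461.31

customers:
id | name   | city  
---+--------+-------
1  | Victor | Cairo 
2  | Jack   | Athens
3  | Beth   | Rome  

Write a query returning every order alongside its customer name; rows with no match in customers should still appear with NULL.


LEFT JOIN keeps every row from orders (the left table); where customer_id has no match in customers, the customer columns become NULL. Walk through each order:
  - order 1 (Chair): customer_id=1 -> matches Victor
  - order 2 (Cable): customer_id=2 -> matches Jack
  - order 3 (Speaker): customer_id=3 -> matches Beth
  - order 4 (Lamp): customer_id=NULL, no match -> kept with NULL
  - order 5 (Pen): customer_id=3 -> matches Beth
  - order 6 (Mouse): customer_id=1 -> matches Victor
All 6 rows appear; 1 has NULL customer.

SQL:
SELECT a.product, b.name AS customer
FROM orders a
LEFT JOIN customers b ON a.customer_id = b.id

Result:
product | customer
--------+---------
Chair   | Victor  
Cable   | Jack    
Speaker | Beth    
Lamp    | NULL    
Pen     | Beth    
Mouse   | Victor  


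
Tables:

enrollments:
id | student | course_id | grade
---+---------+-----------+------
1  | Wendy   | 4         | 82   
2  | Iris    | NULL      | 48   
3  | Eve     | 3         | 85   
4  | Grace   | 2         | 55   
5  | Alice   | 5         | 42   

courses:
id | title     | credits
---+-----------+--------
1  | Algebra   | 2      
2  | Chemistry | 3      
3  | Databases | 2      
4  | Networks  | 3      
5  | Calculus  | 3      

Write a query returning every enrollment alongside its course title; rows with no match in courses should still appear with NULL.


LEFT JOIN keeps every row from enrollments (the left table); where course_id has no match in courses, the course columns become NULL. Walk through each enrollment:
  - enrollment 1 (Wendy): course_id=4 -> matches Networks
  - enrollment 2 (Iris): course_id=NULL, no match -> kept with NULL
  - enrollment 3 (Eve): course_id=3 -> matches Databases
  - enrollment 4 (Grace): course_id=2 -> matches Chemistry
  - enrollment 5 (Alice): course_id=5 -> matches Calculus
All 5 rows appear; 1 has NULL course.

SQL:
SELECT a.student, b.title AS course
FROM enrollments a
LEFT JOIN courses b ON a.course_id = b.id

Result:
student | course   
--------+----------
Wendy   | Networks 
Iris    | NULL     
Eve     | Databases
Grace   | Chemistry
Alice   | Calculus 


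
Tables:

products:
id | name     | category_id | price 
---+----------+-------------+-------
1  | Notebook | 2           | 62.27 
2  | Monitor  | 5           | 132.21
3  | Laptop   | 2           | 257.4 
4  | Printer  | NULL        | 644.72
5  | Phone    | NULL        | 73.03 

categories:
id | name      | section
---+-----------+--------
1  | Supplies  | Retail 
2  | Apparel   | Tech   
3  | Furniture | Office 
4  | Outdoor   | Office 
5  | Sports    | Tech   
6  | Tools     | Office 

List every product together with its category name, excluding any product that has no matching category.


INNER JOIN keeps only products rows whose category_id matches an id in categories. Walk through each product:
  - product 1 (Notebook): category_id=2 -> matches Apparel
  - product 2 (Monitor): category_id=5 -> matches Sports
  - product 3 (Laptop): category_id=2 -> matches Apparel
  - product 4 (Printer): category_id=NULL, no match -> dropped
  - product 5 (Phone): category_id=NULL, no match -> dropped
So 2 of 5 rows are dropped.

SQL:
SELECT a.name, b.name AS category
FROM products a
INNER JOIN categories b ON a.category_id = b.id

Result:
name     | category
---------+---------
Notebook | Apparel 
Monitor  | Sports  
Laptop   | Apparel 


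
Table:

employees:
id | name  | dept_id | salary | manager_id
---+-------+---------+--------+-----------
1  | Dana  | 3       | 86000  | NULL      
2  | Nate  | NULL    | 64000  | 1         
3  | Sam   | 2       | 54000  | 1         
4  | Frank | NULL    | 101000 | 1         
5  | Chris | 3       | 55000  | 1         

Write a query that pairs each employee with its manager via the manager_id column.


This is a self-join: employees is joined to a second copy of itself, matching each row's manager_id to another row's id. Use LEFT JOIN so rows with manager_id=NULL are kept.
  - employee 1 (Dana): manager_id=NULL -> NULL
  - employee 2 (Nate): manager_id=1 -> Dana
  - employee 3 (Sam): manager_id=1 -> Dana
  - employee 4 (Frank): manager_id=1 -> Dana
  - employee 5 (Chris): manager_id=1 -> Dana

SQL:
SELECT a.name AS item, b.name AS manager
FROM employees a
LEFT JOIN employees b ON a.manager_id = b.id

Result:
item  | manager
------+--------
Dana  | NULL   
Nate  | Dana   
Sam   | Dana   
Frank | Dana   
Chris | Dana   


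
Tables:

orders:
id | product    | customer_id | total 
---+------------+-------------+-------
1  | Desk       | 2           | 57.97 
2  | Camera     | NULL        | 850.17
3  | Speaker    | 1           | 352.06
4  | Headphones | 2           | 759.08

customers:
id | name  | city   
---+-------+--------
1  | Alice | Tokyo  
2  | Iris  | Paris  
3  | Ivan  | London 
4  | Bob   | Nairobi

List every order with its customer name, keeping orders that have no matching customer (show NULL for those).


LEFT JOIN keeps every row from orders (the left table); where customer_id has no match in customers, the customer columns become NULL. Walk through each order:
  - order 1 (Desk): customer_id=2 -> matches Iris
  - order 2 (Camera): customer_id=NULL, no match -> kept with NULL
  - order 3 (Speaker): customer_id=1 -> matches Alice
  - order 4 (Headphones): customer_id=2 -> matches Iris
All 4 rows appear; 1 has NULL customer.

SQL:
SELECT a.product, b.name AS customer
FROM orders a
LEFT JOIN customers b ON a.customer_id = b.id

Result:
product    | customer
-----------+---------
Desk       | Iris    
Camera     | NULL    
Speaker    | Alice   
Headphones | Iris    


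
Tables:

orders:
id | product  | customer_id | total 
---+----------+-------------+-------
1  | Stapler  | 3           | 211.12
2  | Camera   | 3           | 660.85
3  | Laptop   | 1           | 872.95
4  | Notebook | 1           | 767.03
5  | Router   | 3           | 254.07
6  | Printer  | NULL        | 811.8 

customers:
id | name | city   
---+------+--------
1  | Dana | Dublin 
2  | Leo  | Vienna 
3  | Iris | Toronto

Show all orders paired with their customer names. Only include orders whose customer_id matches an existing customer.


INNER JOIN keeps only orders rows whose customer_id matches an id in customers. Walk through each order:
  - order 1 (Stapler): customer_id=3 -> matches Iris
  - order 2 (Camera): customer_id=3 -> matches Iris
  - order 3 (Laptop): customer_id=1 -> matches Dana
  - order 4 (Notebook): customer_id=1 -> matches Dana
  - order 5 (Router): customer_id=3 -> matches Iris
  - order 6 (Printer): customer_id=NULL, no match -> dropped
So 1 of 6 rows is dropped.

SQL:
SELECT a.product, b.name AS customer
FROM orders a
INNER JOIN customers b ON a.customer_id = b.id

Result:
product  | customer
---------+---------
Stapler  | Iris    
Camera   | Iris    
Laptop   | Dana    
Notebook | Dana    
Router   | Iris    


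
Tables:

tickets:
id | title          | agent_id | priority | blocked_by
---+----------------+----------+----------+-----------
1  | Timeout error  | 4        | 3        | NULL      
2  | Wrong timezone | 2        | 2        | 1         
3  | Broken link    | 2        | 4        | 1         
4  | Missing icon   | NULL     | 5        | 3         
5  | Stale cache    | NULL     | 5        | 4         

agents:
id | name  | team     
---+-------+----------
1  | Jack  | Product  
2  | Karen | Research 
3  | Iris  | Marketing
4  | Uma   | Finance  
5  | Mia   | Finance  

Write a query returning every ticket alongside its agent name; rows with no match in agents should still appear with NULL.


LEFT JOIN keeps every row from tickets (the left table); where agent_id has no match in agents, the agent columns become NULL. Walk through each ticket:
  - ticket 1 (Timeout error): agent_id=4 -> matches Uma
  - ticket 2 (Wrong timezone): agent_id=2 -> matches Karen
  - ticket 3 (Broken link): agent_id=2 -> matches Karen
  - ticket 4 (Missing icon): agent_id=NULL, no match -> kept with NULL
  - ticket 5 (Stale cache): agent_id=NULL, no match -> kept with NULL
All 5 rows appear; 2 have NULL agent.

SQL:
SELECT a.title, b.name AS agent
FROM tickets a
LEFT JOIN agents b ON a.agent_id = b.id

Result:
title          | agent
---------------+------
Timeout error  | Uma  
Wrong timezone | Karen
Broken link    | Karen
Missing icon   | NULL 
Stale cache    | NULL 


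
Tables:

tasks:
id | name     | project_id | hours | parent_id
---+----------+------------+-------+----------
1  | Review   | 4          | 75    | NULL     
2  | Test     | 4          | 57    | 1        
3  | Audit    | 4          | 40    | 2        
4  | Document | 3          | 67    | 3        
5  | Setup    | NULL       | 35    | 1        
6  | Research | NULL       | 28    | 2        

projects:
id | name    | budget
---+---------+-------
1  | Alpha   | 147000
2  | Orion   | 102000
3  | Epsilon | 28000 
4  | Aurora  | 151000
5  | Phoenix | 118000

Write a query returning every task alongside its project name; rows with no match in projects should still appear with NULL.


LEFT JOIN keeps every row from tasks (the left table); where project_id has no match in projects, the project columns become NULL. Walk through each task:
  - task 1 (Review): project_id=4 -> matches Aurora
  - task 2 (Test): project_id=4 -> matches Aurora
  - task 3 (Audit): project_id=4 -> matches Aurora
  - task 4 (Document): project_id=3 -> matches Epsilon
  - task 5 (Setup): project_id=NULL, no match -> kept with NULL
  - task 6 (Research): project_id=NULL, no match -> kept with NULL
All 6 rows appear; 2 have NULL project.

SQL:
SELECT a.name, b.name AS project
FROM tasks a
LEFT JOIN projects b ON a.project_id = b.id

Result:
name     | project
---------+--------
Review   | Aurora 
Test     | Aurora 
Audit    | Aurora 
Document | Epsilon
Setup    | NULL   
Research | NULL   


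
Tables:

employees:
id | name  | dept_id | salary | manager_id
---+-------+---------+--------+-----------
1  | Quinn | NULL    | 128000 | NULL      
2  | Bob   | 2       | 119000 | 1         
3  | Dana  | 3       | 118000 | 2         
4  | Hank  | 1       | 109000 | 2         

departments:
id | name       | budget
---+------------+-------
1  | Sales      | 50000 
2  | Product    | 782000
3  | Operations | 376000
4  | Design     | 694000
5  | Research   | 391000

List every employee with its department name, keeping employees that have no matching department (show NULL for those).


LEFT JOIN keeps every row from employees (the left table); where dept_id has no match in departments, the department columns become NULL. Walk through each employee:
  - employee 1 (Quinn): dept_id=NULL, no match -> kept with NULL
  - employee 2 (Bob): dept_id=2 -> matches Product
  - employee 3 (Dana): dept_id=3 -> matches Operations
  - employee 4 (Hank): dept_id=1 -> matches Sales
All 4 rows appear; 1 has NULL department.

SQL:
SELECT a.name, b.name AS department
FROM employees a
LEFT JOIN departments b ON a.dept_id = b.id

Result:
name  | department
------+-----------
Quinn | NULL      
Bob   | Product   
Dana  | Operations
Hank  | Sales     


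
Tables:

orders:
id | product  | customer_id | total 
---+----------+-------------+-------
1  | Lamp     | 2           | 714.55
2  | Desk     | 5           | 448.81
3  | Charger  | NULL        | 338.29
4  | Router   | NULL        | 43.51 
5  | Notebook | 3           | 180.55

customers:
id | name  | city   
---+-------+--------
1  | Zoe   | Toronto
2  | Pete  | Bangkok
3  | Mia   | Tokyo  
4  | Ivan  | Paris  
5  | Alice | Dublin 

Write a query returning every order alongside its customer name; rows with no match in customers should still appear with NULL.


LEFT JOIN keeps every row from orders (the left table); where customer_id has no match in customers, the customer columns become NULL. Walk through each order:
  - order 1 (Lamp): customer_id=2 -> matches Pete
  - order 2 (Desk): customer_id=5 -> matches Alice
  - order 3 (Charger): customer_id=NULL, no match -> kept with NULL
  - order 4 (Router): customer_id=NULL, no match -> kept with NULL
  - order 5 (Notebook): customer_id=3 -> matches Mia
All 5 rows appear; 2 have NULL customer.

SQL:
SELECT a.product, b.name AS customer
FROM orders a
LEFT JOIN customers b ON a.customer_id = b.id

Result:
product  | customer
---------+---------
Lamp     | Pete    
Desk     | Alice   
Charger  | NULL    
Router   | NULL    
Notebook | Mia     


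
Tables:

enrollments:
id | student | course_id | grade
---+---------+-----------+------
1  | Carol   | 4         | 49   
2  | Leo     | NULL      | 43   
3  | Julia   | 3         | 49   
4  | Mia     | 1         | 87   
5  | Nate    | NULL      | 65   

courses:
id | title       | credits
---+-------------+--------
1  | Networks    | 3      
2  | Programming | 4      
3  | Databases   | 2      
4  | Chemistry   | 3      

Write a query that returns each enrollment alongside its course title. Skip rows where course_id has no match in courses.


INNER JOIN keeps only enrollments rows whose course_id matches an id in courses. Walk through each enrollment:
  - enrollment 1 (Carol): course_id=4 -> matches Chemistry
  - enrollment 2 (Leo): course_id=NULL, no match -> dropped
  - enrollment 3 (Julia): course_id=3 -> matches Databases
  - enrollment 4 (Mia): course_id=1 -> matches Networks
  - enrollment 5 (Nate): course_id=NULL, no match -> dropped
So 2 of 5 rows are dropped.

SQL:
SELECT a.student, b.title AS course
FROM enrollments a
INNER JOIN courses b ON a.course_id = b.id

Result:
student | course   
--------+----------
Carol   | Chemistry
Julia   | Databases
Mia     | Networks 


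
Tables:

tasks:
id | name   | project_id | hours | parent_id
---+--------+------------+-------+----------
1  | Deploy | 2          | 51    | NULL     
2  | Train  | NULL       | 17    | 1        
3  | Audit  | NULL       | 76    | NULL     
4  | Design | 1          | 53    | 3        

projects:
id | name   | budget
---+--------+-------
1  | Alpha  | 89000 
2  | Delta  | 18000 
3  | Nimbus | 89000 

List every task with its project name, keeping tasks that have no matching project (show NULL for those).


LEFT JOIN keeps every row from tasks (the left table); where project_id has no match in projects, the project columns become NULL. Walk through each task:
  - task 1 (Deploy): project_id=2 -> matches Delta
  - task 2 (Train): project_id=NULL, no match -> kept with NULL
  - task 3 (Audit): project_id=NULL, no match -> kept with NULL
  - task 4 (Design): project_id=1 -> matches Alpha
All 4 rows appear; 2 have NULL project.

SQL:
SELECT a.name, b.name AS project
FROM tasks a
LEFT JOIN projects b ON a.project_id = b.id

Result:
name   | project
-------+--------
Deploy | Delta  
Train  | NULL   
Audit  | NULL   
Design | Alpha  


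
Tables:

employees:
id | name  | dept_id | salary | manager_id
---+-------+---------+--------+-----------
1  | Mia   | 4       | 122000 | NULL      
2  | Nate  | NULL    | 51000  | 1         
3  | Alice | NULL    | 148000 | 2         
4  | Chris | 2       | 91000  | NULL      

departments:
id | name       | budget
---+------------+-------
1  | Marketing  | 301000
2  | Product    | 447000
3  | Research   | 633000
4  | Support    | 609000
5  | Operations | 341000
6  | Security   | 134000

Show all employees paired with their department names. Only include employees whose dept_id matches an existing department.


INNER JOIN keeps only employees rows whose dept_id matches an id in departments. Walk through each employee:
  - employee 1 (Mia): dept_id=4 -> matches Support
  - employee 2 (Nate): dept_id=NULL, no match -> dropped
  - employee 3 (Alice): dept_id=NULL, no match -> dropped
  - employee 4 (Chris): dept_id=2 -> matches Product
So 2 of 4 rows are dropped.

SQL:
SELECT a.name, b.name AS department
FROM employees a
INNER JOIN departments b ON a.dept_id = b.id

Result:
name  | department
------+-----------
Mia   | Support   
Chris | Product   


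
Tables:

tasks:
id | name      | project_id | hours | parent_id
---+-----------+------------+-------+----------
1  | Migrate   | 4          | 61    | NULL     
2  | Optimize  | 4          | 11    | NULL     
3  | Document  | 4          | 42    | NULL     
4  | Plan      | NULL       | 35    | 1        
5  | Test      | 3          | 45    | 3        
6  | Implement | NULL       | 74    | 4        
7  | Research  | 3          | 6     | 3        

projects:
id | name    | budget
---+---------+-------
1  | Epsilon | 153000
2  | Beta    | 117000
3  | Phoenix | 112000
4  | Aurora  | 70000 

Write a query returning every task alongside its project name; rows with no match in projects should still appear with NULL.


LEFT JOIN keeps every row from tasks (the left table); where project_id has no match in projects, the project columns become NULL. Walk through each task:
  - task 1 (Migrate): project_id=4 -> matches Aurora
  - task 2 (Optimize): project_id=4 -> matches Aurora
  - task 3 (Document): project_id=4 -> matches Aurora
  - task 4 (Plan): project_id=NULL, no match -> kept with NULL
  - task 5 (Test): project_id=3 -> matches Phoenix
  - task 6 (Implement): project_id=NULL, no match -> kept with NULL
  - task 7 (Research): project_id=3 -> matches Phoenix
All 7 rows appear; 2 have NULL project.

SQL:
SELECT a.name, b.name AS project
FROM tasks a
LEFT JOIN projects b ON a.project_id = b.id

Result:
name      | project
----------+--------
Migrate   | Aurora 
Optimize  | Aurora 
Document  | Aurora 
Plan      | NULL   
Test      | Phoenix
Implement | NULL   
Research  | Phoenix


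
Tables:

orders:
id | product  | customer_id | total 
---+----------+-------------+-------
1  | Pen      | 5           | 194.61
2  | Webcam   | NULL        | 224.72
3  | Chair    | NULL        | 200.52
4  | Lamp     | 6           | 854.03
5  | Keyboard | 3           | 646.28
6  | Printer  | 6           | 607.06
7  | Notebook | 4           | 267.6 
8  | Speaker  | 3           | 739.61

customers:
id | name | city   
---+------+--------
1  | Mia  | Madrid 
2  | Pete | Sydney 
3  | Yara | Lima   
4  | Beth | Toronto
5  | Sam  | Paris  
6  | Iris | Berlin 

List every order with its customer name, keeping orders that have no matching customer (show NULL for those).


LEFT JOIN keeps every row from orders (the left table); where customer_id has no match in customers, the customer columns become NULL. Walk through each order:
  - order 1 (Pen): customer_id=5 -> matches Sam
  - order 2 (Webcam): customer_id=NULL, no match -> kept with NULL
  - order 3 (Chair): customer_id=NULL, no match -> kept with NULL
  - order 4 (Lamp): customer_id=6 -> matches Iris
  - order 5 (Keyboard): customer_id=3 -> matches Yara
  - order 6 (Printer): customer_id=6 -> matches Iris
  - order 7 (Notebook): customer_id=4 -> matches Beth
  - order 8 (Speaker): customer_id=3 -> matches Yara
All 8 rows appear; 2 have NULL customer.

SQL:
SELECT a.product, b.name AS customer
FROM orders a
LEFT JOIN customers b ON a.customer_id = b.id

Result:
product  | customer
---------+---------
Pen      | Sam     
Webcam   | NULL    
Chair    | NULL    
Lamp     | Iris    
Keyboard | Yara    
Printer  | Iris    
Notebook | Beth    
Speaker  | Yara    


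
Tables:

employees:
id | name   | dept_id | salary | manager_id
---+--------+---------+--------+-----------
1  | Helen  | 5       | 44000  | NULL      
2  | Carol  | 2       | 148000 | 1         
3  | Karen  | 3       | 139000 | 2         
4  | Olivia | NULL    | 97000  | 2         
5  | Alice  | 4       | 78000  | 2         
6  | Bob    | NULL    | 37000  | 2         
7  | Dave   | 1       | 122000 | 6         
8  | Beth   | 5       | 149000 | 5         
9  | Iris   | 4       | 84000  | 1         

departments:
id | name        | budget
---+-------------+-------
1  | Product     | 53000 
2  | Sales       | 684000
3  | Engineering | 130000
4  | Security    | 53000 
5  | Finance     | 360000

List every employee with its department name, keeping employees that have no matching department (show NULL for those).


LEFT JOIN keeps every row from employees (the left table); where dept_id has no match in departments, the department columns become NULL. Walk through each employee:
  - employee 1 (Helen): dept_id=5 -> matches Finance
  - employee 2 (Carol): dept_id=2 -> matches Sales
  - employee 3 (Karen): dept_id=3 -> matches Engineering
  - employee 4 (Olivia): dept_id=NULL, no match -> kept with NULL
  - employee 5 (Alice): dept_id=4 -> matches Security
  - employee 6 (Bob): dept_id=NULL, no match -> kept with NULL
  - employee 7 (Dave): dept_id=1 -> matches Product
  - employee 8 (Beth): dept_id=5 -> matches Finance
  - employee 9 (Iris): dept_id=4 -> matches Security
All 9 rows appear; 2 have NULL department.

SQL:
SELECT a.name, b.name AS department
FROM employees a
LEFT JOIN departments b ON a.dept_id = b.id

Result:
name   | department 
-------+------------
Helen  | Finance    
Carol  | Sales      
Karen  | Engineering
Olivia | NULL       
Alice  | Security   
Bob    | NULL       
Dave   | Product    
Beth   | Finance    
Iris   | Security   


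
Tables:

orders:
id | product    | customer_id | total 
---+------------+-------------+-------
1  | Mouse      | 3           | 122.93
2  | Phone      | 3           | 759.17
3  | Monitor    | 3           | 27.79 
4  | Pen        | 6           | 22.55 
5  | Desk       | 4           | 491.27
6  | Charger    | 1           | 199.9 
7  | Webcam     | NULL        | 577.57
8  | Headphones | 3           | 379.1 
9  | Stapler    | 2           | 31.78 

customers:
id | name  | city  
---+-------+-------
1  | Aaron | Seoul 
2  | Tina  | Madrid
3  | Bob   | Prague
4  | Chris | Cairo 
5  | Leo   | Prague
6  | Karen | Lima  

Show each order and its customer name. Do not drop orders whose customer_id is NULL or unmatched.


LEFT JOIN keeps every row from orders (the left table); where customer_id has no match in customers, the customer columns become NULL. Walk through each order:
  - order 1 (Mouse): customer_id=3 -> matches Bob
  - order 2 (Phone): customer_id=3 -> matches Bob
  - order 3 (Monitor): customer_id=3 -> matches Bob
  - order 4 (Pen): customer_id=6 -> matches Karen
  - order 5 (Desk): customer_id=4 -> matches Chris
  - order 6 (Charger): customer_id=1 -> matches Aaron
  - order 7 (Webcam): customer_id=NULL, no match -> kept with NULL
  - order 8 (Headphones): customer_id=3 -> matches Bob
  - order 9 (Stapler): customer_id=2 -> matches Tina
All 9 rows appear; 1 has NULL customer.

SQL:
SELECT a.product, b.name AS customer
FROM orders a
LEFT JOIN customers b ON a.customer_id = b.id

Result:
product    | customer
-----------+---------
Mouse      | Bob     
Phone      | Bob     
Monitor    | Bob     
Pen        | Karen   
Desk       | Chris   
Charger    | Aaron   
Webcam     | NULL    
Headphones | Bob     
Stapler    | Tina    


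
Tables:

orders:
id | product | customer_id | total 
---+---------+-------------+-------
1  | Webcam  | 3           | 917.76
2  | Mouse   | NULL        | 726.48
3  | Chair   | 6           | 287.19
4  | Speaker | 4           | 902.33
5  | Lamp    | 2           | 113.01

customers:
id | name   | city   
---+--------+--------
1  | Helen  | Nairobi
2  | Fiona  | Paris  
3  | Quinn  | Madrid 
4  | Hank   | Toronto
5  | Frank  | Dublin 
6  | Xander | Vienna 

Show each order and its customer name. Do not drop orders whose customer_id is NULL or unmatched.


LEFT JOIN keeps every row from orders (the left table); where customer_id has no match in customers, the customer columns become NULL. Walk through each order:
  - order 1 (Webcam): customer_id=3 -> matches Quinn
  - order 2 (Mouse): customer_id=NULL, no match -> kept with NULL
  - order 3 (Chair): customer_id=6 -> matches Xander
  - order 4 (Speaker): customer_id=4 -> matches Hank
  - order 5 (Lamp): customer_id=2 -> matches Fiona
All 5 rows appear; 1 has NULL customer.

SQL:
SELECT a.product, b.name AS customer
FROM orders a
LEFT JOIN customers b ON a.customer_id = b.id

Result:
product | customer
--------+---------
Webcam  | Quinn   
Mouse   | NULL    
Chair   | Xander  
Speaker | Hank    
Lamp    | Fiona   


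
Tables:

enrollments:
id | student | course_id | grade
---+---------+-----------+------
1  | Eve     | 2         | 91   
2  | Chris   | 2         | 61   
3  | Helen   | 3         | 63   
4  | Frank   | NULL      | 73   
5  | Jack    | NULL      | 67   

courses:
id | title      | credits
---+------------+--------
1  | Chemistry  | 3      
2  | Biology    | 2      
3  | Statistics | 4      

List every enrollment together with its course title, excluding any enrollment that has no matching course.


INNER JOIN keeps only enrollments rows whose course_id matches an id in courses. Walk through each enrollment:
  - enrollment 1 (Eve): course_id=2 -> matches Biology
  - enrollment 2 (Chris): course_id=2 -> matches Biology
  - enrollment 3 (Helen): course_id=3 -> matches Statistics
  - enrollment 4 (Frank): course_id=NULL, no match -> dropped
  - enrollment 5 (Jack): course_id=NULL, no match -> dropped
So 2 of 5 rows are dropped.

SQL:
SELECT a.student, b.title AS course
FROM enrollments a
INNER JOIN courses b ON a.course_id = b.id

Result:
student | course    
--------+-----------
Eve     | Biology   
Chris   | Biology   
Helen   | Statistics


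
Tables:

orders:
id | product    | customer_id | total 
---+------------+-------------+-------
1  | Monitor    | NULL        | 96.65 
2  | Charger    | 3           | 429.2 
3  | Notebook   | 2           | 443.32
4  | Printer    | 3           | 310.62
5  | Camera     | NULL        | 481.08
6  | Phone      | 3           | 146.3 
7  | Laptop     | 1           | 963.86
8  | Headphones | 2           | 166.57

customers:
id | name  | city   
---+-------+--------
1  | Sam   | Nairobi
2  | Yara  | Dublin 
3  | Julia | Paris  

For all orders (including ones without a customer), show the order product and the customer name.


LEFT JOIN keeps every row from orders (the left table); where customer_id has no match in customers, the customer columns become NULL. Walk through each order:
  - order 1 (Monitor): customer_id=NULL, no match -> kept with NULL
  - order 2 (Charger): customer_id=3 -> matches Julia
  - order 3 (Notebook): customer_id=2 -> matches Yara
  - order 4 (Printer): customer_id=3 -> matches Julia
  - order 5 (Camera): customer_id=NULL, no match -> kept with NULL
  - order 6 (Phone): customer_id=3 -> matches Julia
  - order 7 (Laptop): customer_id=1 -> matches Sam
  - order 8 (Headphones): customer_id=2 -> matches Yara
All 8 rows appear; 2 have NULL customer.

SQL:
SELECT a.product, b.name AS customer
FROM orders a
LEFT JOIN customers b ON a.customer_id = b.id

Result:
product    | customer
-----------+---------
Monitor    | NULL    
Charger    | Julia   
Notebook   | Yara    
Printer    | Julia   
Camera     | NULL    
Phone      | Julia   
Laptop     | Sam     
Headphones | Yara    


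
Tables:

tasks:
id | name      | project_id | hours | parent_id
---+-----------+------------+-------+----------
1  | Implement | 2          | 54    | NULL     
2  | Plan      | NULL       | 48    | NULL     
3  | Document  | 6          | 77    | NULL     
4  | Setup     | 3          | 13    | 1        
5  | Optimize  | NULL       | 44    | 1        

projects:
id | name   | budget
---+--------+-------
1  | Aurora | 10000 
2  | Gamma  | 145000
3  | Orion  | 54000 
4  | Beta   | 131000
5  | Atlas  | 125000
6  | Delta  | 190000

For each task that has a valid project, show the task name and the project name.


INNER JOIN keeps only tasks rows whose project_id matches an id in projects. Walk through each task:
  - task 1 (Implement): project_id=2 -> matches Gamma
  - task 2 (Plan): project_id=NULL, no match -> dropped
  - task 3 (Document): project_id=6 -> matches Delta
  - task 4 (Setup): project_id=3 -> matches Orion
  - task 5 (Optimize): project_id=NULL, no match -> dropped
So 2 of 5 rows are dropped.

SQL:
SELECT a.name, b.name AS project
FROM tasks a
INNER JOIN projects b ON a.project_id = b.id

Result:
name      | project
----------+--------
Implement | Gamma  
Document  | Delta  
Setup     | Orion  


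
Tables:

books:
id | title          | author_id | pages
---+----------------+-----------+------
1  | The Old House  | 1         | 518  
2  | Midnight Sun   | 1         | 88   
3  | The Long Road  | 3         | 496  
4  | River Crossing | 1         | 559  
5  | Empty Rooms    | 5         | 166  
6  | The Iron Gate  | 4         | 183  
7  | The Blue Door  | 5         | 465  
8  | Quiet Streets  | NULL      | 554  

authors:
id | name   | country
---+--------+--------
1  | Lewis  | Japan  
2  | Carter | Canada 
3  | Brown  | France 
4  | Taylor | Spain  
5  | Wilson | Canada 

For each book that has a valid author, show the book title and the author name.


INNER JOIN keeps only books rows whose author_id matches an id in authors. Walk through each book:
  - book 1 (The Old House): author_id=1 -> matches Lewis
  - book 2 (Midnight Sun): author_id=1 -> matches Lewis
  - book 3 (The Long Road): author_id=3 -> matches Brown
  - book 4 (River Crossing): author_id=1 -> matches Lewis
  - book 5 (Empty Rooms): author_id=5 -> matches Wilson
  - book 6 (The Iron Gate): author_id=4 -> matches Taylor
  - book 7 (The Blue Door): author_id=5 -> matches Wilson
  - book 8 (Quiet Streets): author_id=NULL, no match -> dropped
So 1 of 8 rows is dropped.

SQL:
SELECT a.title, b.name AS author
FROM books a
INNER JOIN authors b ON a.author_id = b.id

Result:
title          | author
---------------+-------
The Old House  | Lewis 
Midnight Sun   | Lewis 
The Long Road  | Brown 
River Crossing | Lewis 
Empty Rooms    | Wilson
The Iron Gate  | Taylor
The Blue Door  | Wilson
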